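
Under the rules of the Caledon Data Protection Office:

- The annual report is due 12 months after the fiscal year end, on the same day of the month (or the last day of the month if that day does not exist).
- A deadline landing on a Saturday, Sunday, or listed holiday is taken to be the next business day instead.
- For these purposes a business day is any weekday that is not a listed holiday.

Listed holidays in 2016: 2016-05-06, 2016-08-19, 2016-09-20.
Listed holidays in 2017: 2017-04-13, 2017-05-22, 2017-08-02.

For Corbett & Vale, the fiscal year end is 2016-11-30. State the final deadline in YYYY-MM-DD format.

12 months from 2016-11-30 is 2017-11-30.
Since 2017-11-30 is a Thursday and not a holiday, the date is unchanged.
Final deadline: 2017-11-30.

2017-11-30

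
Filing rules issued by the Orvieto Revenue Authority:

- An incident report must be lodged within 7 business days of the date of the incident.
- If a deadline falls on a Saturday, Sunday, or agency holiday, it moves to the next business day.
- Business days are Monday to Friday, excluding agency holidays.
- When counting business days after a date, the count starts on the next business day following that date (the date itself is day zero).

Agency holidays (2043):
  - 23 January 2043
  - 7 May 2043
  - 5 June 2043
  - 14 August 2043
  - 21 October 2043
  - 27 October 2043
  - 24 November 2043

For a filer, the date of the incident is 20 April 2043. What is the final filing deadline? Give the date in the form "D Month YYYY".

Starting the day after 20 April 2043 and counting 7 business days lands on 29 April 2043.
29 April 2043 falls on a Wednesday, which is a business day, so no adjustment is needed.
Final deadline: 29 April 2043.

29 April 2043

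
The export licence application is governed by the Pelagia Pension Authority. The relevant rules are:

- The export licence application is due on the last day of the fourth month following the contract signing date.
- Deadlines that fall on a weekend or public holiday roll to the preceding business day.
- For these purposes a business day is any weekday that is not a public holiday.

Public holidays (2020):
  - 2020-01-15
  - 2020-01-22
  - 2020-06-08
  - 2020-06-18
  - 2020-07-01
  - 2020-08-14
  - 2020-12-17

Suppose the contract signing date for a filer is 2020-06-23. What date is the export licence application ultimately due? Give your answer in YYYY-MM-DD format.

The fourth month after 2020-06-23 is October 2020, whose last day is 2020-10-31.
Because 2020-10-31 is a Saturday, the deadline becomes 2020-10-30 (Friday).
The final due date is 2020-10-30.

2020-10-30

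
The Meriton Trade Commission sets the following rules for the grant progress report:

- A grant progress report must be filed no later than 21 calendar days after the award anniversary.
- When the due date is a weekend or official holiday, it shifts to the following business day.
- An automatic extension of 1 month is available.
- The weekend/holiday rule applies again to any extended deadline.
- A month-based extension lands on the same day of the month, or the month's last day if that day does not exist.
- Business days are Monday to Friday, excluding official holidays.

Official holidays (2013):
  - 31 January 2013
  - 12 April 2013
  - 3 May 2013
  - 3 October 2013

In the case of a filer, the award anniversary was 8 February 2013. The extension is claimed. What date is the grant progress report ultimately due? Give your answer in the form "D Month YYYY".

21 calendar days after 8 February 2013 is 1 March 2013.
1 March 2013 (Friday) is already a business day.
The 1 month extension carries 1 March 2013 to 1 April 2013.
1 April 2013 (Monday) is already a business day.
Deadline: 1 April 2013.

1 April 2013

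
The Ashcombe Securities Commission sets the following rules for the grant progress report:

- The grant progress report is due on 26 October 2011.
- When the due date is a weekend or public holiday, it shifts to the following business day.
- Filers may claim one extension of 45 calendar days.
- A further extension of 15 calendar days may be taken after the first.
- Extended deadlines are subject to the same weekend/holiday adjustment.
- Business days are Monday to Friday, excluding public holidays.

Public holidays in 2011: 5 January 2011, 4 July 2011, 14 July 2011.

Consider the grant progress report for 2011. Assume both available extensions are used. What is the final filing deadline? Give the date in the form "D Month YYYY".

The statutory due date is 26 October 2011.
26 October 2011 (Wednesday) is already a business day.
Applying the 45-calendar-day extension: 26 October 2011 + 45 days = 10 December 2011.
10 December 2011 falls on a Saturday. Rolling to the next business day gives 12 December 2011, a Monday.
Add the 15 calendar-day extension to 12 December 2011: 27 December 2011.
Since 27 December 2011 is a Tuesday and not a holiday, the date is unchanged.
The final due date is 27 December 2011.

27 December 2011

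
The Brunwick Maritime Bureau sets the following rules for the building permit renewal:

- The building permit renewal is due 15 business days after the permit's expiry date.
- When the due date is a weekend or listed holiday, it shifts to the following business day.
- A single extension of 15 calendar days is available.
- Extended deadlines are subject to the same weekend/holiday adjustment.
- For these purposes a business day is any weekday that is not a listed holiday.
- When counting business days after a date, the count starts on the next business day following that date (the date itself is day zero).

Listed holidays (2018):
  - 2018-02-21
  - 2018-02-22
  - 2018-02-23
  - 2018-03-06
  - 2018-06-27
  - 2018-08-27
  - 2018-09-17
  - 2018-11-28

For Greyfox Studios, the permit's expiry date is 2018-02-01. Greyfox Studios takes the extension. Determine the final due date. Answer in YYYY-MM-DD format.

2018-03-14

Counting 15 business days after 2018-02-01 (skipping weekends and listed holidays) reaches 2018-02-27.
2018-02-27 (Tuesday) is already a business day.
With the 15-day extension, 2018-02-27 becomes 2018-03-14.
2018-03-14 (Wednesday) is already a business day.
Final deadline: 2018-03-14.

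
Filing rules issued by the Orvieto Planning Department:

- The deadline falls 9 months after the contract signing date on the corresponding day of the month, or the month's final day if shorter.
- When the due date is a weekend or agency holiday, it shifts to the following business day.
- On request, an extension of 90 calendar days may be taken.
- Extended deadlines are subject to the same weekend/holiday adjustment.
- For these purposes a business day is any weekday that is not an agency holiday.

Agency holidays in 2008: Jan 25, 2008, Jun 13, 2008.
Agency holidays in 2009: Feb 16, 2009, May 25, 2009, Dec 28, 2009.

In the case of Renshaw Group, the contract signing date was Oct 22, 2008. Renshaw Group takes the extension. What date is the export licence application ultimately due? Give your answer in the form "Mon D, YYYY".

Moving 9 months forward from Oct 22, 2008 on the corresponding day gives Jul 22, 2009.
Jul 22, 2009 is a Wednesday and not a listed holiday, so it stands.
With the 90-day extension, Jul 22, 2009 becomes Oct 20, 2009.
Oct 20, 2009 (Tuesday) is already a business day.
The final due date is Oct 20, 2009.

Oct 20, 2009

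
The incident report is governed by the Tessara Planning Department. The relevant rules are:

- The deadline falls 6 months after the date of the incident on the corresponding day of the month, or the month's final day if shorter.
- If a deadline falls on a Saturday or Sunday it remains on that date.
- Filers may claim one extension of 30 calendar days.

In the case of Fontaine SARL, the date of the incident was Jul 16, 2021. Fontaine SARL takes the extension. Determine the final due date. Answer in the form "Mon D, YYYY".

Feb 15, 2022

6 months after Jul 16, 2021, on the same day of the month, is Jan 16, 2022.
Jan 16, 2022 is a Sunday; no weekend or holiday adjustment applies.
The 30-calendar-day extension moves the deadline from Jan 16, 2022 to Feb 15, 2022.
No adjustment is made for weekends or holidays, so Feb 15, 2022 stands.
The final due date is Feb 15, 2022.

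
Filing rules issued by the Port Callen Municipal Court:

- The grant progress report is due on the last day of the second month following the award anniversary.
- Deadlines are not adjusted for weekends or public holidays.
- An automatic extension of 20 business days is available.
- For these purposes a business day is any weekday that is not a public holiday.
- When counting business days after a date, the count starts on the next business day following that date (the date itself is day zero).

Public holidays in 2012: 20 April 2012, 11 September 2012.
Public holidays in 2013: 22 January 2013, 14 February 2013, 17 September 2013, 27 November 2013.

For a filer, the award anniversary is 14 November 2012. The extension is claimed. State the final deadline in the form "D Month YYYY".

2 months after 14 November 2012 falls in January 2013; the last day of that month is 31 January 2013.
31 January 2013 is a Thursday; no weekend or holiday adjustment applies.
Counting 20 further business days from 31 January 2013 reaches 1 March 2013.
No adjustment is made for weekends or holidays, so 1 March 2013 stands.
Deadline: 1 March 2013.

1 March 2013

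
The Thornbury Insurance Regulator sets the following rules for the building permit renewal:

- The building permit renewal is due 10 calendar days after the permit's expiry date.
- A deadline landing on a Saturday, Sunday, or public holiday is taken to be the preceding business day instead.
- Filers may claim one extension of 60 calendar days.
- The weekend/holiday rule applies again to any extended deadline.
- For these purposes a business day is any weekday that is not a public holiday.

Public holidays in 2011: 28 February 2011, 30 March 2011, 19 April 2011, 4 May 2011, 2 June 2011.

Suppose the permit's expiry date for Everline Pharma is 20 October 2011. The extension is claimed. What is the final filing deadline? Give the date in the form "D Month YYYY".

10 calendar days after 20 October 2011 is 30 October 2011.
30 October 2011 falls on a Sunday. Rolling to the preceding business day gives 28 October 2011, a Friday.
The 60-calendar-day extension moves the deadline from 28 October 2011 to 27 December 2011.
27 December 2011 (Tuesday) is already a business day.
Deadline: 27 December 2011.

27 December 2011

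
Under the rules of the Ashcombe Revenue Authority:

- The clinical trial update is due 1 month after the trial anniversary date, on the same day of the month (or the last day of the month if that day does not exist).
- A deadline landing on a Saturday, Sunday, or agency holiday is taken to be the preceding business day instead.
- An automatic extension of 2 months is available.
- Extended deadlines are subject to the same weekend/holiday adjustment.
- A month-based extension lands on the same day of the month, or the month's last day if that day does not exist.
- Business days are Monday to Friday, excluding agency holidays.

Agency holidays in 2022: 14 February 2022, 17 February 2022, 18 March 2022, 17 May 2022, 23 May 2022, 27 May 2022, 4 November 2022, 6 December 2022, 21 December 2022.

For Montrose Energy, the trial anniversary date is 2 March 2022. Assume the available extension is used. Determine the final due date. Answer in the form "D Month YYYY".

1 June 2022

1 month after 2 March 2022, on the same day of the month, is 2 April 2022.
2 April 2022 is a Saturday, so it moves to the preceding business day, 1 April 2022 (Friday).
Applying the 2 months extension: 2 months after 1 April 2022 is 1 June 2022.
1 June 2022 is a Wednesday and not a listed holiday, so it stands.
Final deadline: 1 June 2022.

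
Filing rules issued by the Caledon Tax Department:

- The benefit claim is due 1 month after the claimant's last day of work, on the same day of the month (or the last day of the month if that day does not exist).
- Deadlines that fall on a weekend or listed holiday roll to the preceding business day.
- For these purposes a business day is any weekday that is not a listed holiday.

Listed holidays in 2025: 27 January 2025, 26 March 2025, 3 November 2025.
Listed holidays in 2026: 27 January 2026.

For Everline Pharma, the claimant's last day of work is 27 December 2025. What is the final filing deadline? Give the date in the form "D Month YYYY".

Moving 1 month forward from 27 December 2025 on the corresponding day gives 27 January 2026.
27 January 2026 is a listed holiday; the preceding business day is 26 January 2026 (Monday).
The final due date is 26 January 2026.

26 January 2026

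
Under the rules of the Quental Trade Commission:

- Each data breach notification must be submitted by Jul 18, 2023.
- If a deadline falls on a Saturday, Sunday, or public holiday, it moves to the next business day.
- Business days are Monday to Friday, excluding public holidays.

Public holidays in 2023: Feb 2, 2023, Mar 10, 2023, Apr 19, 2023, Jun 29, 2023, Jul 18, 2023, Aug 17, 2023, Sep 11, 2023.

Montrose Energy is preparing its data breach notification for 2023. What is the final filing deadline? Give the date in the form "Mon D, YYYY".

The statutory due date is Jul 18, 2023.
Jul 18, 2023 falls on a listed holiday. Rolling to the next business day gives Jul 19, 2023, a Wednesday.
The final due date is Jul 19, 2023.

Jul 19, 2023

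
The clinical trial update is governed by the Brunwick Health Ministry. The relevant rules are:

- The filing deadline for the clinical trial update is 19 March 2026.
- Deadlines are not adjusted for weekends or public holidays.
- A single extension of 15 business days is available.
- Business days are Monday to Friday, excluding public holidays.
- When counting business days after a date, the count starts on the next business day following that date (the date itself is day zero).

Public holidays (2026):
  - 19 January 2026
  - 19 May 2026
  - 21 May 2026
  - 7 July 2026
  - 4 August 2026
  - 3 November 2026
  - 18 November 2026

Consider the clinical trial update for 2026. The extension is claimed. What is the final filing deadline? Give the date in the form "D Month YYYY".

9 April 2026

Start from the fixed due date, 19 March 2026.
19 March 2026 falls on a Thursday. The rules make no weekend/holiday allowance, so it remains 19 March 2026.
The 15-business-day extension runs from 19 March 2026 to 9 April 2026.
9 April 2026 falls on a Thursday. The rules make no weekend/holiday allowance, so it remains 9 April 2026.
Final deadline: 9 April 2026.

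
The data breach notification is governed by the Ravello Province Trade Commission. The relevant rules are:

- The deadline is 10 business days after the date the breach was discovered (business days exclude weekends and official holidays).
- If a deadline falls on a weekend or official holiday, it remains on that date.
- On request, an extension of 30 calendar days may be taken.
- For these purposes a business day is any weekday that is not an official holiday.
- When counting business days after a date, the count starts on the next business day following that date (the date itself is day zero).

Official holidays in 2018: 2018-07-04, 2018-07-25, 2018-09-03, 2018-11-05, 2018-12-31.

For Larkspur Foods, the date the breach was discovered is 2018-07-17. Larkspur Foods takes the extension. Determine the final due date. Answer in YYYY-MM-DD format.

2018-08-31

Starting the day after 2018-07-17 and counting 10 business days lands on 2018-08-01.
2018-08-01 is a Wednesday; no weekend or holiday adjustment applies.
Add the 30 calendar-day extension to 2018-08-01: 2018-08-31.
2018-08-31 falls on a Friday. The rules make no weekend/holiday allowance, so it remains 2018-08-31.
The final due date is 2018-08-31.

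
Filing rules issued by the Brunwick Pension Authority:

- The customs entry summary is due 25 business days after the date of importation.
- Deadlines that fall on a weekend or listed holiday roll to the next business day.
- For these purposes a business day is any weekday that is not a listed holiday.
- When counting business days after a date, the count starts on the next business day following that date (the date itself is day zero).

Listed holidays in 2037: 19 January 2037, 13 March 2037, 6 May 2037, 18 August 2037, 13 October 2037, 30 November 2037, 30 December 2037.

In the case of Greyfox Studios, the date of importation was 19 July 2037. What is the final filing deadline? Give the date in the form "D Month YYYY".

Counting 25 business days after 19 July 2037 (skipping weekends and listed holidays) reaches 24 August 2037.
24 August 2037 falls on a Monday, which is a business day, so no adjustment is needed.
The final due date is 24 August 2037.

24 August 2037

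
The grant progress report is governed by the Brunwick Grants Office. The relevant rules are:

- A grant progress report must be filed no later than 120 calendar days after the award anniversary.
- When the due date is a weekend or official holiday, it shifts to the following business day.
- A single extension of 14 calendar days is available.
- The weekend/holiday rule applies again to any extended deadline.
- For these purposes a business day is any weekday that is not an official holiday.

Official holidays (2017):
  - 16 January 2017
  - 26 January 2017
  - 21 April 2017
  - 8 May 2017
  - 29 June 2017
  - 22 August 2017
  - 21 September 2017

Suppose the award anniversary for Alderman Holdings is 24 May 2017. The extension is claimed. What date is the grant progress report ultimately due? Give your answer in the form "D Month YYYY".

6 October 2017

120 calendar days after 24 May 2017 is 21 September 2017.
21 September 2017 falls on a listed holiday. Rolling to the next business day gives 22 September 2017, a Friday.
With the 14-day extension, 22 September 2017 becomes 6 October 2017.
6 October 2017 is a Friday and not a listed holiday, so it stands.
Final deadline: 6 October 2017.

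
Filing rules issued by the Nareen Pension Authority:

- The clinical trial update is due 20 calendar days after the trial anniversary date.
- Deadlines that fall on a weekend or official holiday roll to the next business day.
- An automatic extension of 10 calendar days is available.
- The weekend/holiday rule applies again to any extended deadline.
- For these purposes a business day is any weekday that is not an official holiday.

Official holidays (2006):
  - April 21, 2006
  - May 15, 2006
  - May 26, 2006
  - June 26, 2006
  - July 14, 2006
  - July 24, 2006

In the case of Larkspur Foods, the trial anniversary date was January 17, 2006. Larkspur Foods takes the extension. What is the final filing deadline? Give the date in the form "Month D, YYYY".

February 16, 2006

Trigger date January 17, 2006 + 20 calendar days = February 6, 2006.
February 6, 2006 falls on a Monday, which is a business day, so no adjustment is needed.
The 10-calendar-day extension moves the deadline from February 6, 2006 to February 16, 2006.
February 16, 2006 falls on a Thursday, which is a business day, so no adjustment is needed.
Deadline: February 16, 2006.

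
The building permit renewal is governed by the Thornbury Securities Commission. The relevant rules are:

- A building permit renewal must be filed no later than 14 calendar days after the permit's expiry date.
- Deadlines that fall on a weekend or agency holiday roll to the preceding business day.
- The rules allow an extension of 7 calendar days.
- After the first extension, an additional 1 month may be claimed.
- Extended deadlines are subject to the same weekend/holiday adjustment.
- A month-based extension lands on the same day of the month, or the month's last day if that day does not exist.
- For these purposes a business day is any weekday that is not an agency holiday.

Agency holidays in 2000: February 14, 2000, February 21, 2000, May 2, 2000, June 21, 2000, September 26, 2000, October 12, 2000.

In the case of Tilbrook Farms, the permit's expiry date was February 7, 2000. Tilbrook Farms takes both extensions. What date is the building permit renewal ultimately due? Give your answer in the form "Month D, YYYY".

March 24, 2000

From February 7, 2000, 14 calendar days later is February 21, 2000.
February 21, 2000 is a listed holiday; the preceding business day is February 18, 2000 (Friday).
Add the 7 calendar-day extension to February 18, 2000: February 25, 2000.
Since February 25, 2000 is a Friday and not a holiday, the date is unchanged.
The 1 month extension carries February 25, 2000 to March 25, 2000.
March 25, 2000 is a Saturday, so it moves to the preceding business day, March 24, 2000 (Friday).
Final deadline: March 24, 2000.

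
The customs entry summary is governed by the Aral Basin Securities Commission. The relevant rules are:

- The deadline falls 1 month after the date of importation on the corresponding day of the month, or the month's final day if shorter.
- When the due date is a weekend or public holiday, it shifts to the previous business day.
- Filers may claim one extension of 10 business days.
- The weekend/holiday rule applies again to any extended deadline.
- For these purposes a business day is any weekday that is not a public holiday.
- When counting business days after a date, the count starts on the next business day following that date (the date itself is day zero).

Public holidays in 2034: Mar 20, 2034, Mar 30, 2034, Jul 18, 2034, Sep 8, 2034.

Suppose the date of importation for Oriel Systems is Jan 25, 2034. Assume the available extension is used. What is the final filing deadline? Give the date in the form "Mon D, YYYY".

1 month after Jan 25, 2034, on the same day of the month, is Feb 25, 2034.
Feb 25, 2034 is a Saturday; the preceding business day is Feb 24, 2034 (Friday).
The 10-business-day extension runs from Feb 24, 2034 to Mar 10, 2034.
Mar 10, 2034 (Friday) is already a business day.
Deadline: Mar 10, 2034.

Mar 10, 2034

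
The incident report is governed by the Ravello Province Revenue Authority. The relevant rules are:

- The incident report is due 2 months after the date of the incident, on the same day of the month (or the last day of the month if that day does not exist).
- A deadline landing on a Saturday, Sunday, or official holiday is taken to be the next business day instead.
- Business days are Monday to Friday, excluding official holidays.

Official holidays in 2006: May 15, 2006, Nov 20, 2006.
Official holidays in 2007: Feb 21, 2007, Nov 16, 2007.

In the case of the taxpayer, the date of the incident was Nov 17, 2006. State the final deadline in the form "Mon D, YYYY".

Jan 17, 2007

2 months from Nov 17, 2006 is Jan 17, 2007.
Jan 17, 2007 falls on a Wednesday, which is a business day, so no adjustment is needed.
So the filing is due Jan 17, 2007.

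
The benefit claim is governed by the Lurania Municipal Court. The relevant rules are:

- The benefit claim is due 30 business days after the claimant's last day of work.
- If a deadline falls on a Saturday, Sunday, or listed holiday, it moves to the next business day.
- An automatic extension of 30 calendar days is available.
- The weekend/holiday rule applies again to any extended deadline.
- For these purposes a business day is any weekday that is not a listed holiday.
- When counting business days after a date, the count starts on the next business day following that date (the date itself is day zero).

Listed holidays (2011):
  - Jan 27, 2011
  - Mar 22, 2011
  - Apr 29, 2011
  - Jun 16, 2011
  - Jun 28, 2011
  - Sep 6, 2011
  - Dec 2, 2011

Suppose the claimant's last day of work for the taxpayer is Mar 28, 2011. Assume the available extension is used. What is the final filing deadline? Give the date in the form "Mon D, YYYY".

Starting the day after Mar 28, 2011 and counting 30 business days lands on May 10, 2011.
Since May 10, 2011 is a Tuesday and not a holiday, the date is unchanged.
The 30-calendar-day extension moves the deadline from May 10, 2011 to Jun 9, 2011.
Jun 9, 2011 falls on a Thursday, which is a business day, so no adjustment is needed.
So the filing is due Jun 9, 2011.

Jun 9, 2011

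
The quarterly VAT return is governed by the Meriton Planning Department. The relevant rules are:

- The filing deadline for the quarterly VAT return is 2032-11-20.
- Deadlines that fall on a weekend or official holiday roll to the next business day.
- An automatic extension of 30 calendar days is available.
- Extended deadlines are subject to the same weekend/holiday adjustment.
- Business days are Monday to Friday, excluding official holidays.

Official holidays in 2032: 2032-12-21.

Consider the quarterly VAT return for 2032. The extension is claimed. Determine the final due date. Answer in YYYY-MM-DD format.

The statutory due date is 2032-11-20.
2032-11-20 is a Saturday, so it moves to the next business day, 2032-11-22 (Monday).
The 30-calendar-day extension moves the deadline from 2032-11-22 to 2032-12-22.
2032-12-22 (Wednesday) is already a business day.
Deadline: 2032-12-22.

2032-12-22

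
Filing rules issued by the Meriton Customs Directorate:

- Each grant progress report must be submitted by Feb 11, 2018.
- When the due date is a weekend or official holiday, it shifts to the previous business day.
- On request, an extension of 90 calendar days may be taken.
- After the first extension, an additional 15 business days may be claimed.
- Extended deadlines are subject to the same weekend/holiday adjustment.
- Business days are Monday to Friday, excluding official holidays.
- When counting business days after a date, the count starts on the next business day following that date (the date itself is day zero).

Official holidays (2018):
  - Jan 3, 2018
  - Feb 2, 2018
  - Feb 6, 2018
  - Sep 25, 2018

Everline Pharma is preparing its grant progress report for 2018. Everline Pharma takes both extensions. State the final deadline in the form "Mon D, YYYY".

May 31, 2018

The stated deadline is Feb 11, 2018.
Feb 11, 2018 is a Sunday, so it moves to the preceding business day, Feb 9, 2018 (Friday).
Applying the 90-calendar-day extension: Feb 9, 2018 + 90 days = May 10, 2018.
Since May 10, 2018 is a Thursday and not a holiday, the date is unchanged.
The 15-business-day extension runs from May 10, 2018 to May 31, 2018.
May 31, 2018 (Thursday) is already a business day.
Deadline: May 31, 2018.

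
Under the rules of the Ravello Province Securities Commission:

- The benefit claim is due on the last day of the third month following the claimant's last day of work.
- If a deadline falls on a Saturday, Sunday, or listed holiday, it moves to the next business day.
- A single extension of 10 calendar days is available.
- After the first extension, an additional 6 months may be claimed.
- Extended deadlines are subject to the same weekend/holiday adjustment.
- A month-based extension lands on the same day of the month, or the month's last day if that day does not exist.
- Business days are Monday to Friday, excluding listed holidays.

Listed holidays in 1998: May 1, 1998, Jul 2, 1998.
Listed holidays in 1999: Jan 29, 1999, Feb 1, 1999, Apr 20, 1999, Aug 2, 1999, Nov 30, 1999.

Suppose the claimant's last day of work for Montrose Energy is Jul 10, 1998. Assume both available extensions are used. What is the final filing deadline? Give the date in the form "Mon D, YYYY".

May 12, 1999

3 months after Jul 10, 1998 is October 1998; that month ends on Oct 31, 1998.
Oct 31, 1998 is a Saturday, so it moves to the next business day, Nov 2, 1998 (Monday).
Add the 10 calendar-day extension to Nov 2, 1998: Nov 12, 1998.
Since Nov 12, 1998 is a Thursday and not a holiday, the date is unchanged.
Applying the 6 months extension: 6 months after Nov 12, 1998 is May 12, 1999.
May 12, 1999 falls on a Wednesday, which is a business day, so no adjustment is needed.
Deadline: May 12, 1999.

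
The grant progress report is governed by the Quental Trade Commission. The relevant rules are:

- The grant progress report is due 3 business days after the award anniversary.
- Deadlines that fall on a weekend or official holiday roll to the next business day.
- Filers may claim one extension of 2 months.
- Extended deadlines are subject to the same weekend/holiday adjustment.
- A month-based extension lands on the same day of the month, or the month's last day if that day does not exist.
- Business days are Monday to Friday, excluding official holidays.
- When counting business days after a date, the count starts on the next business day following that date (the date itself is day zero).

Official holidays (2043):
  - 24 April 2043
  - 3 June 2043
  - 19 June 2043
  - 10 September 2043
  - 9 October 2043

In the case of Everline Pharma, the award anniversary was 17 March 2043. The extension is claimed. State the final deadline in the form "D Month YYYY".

Starting the day after 17 March 2043 and counting 3 business days lands on 20 March 2043.
20 March 2043 (Friday) is already a business day.
Applying the 2 months extension: 2 months after 20 March 2043 is 20 May 2043.
20 May 2043 is a Wednesday and not a listed holiday, so it stands.
Deadline: 20 May 2043.

20 May 2043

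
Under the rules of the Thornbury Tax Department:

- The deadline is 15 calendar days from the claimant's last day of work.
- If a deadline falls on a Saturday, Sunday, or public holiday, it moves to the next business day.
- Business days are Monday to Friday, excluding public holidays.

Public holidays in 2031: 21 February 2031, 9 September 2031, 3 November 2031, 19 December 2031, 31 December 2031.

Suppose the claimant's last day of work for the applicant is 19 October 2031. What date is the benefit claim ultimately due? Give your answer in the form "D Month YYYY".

15 calendar days after 19 October 2031 is 3 November 2031.
3 November 2031 falls on a listed holiday. Rolling to the next business day gives 4 November 2031, a Tuesday.
Deadline: 4 November 2031.

4 November 2031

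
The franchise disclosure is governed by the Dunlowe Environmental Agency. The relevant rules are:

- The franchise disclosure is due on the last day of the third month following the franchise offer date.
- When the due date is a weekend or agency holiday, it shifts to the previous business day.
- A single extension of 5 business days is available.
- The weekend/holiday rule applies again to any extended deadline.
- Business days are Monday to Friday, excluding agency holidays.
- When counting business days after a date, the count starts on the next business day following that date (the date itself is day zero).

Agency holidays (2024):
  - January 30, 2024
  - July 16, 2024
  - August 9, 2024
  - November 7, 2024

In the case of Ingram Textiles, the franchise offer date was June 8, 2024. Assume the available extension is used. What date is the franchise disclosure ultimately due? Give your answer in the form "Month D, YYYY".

3 months after June 8, 2024 is September 2024; that month ends on September 30, 2024.
September 30, 2024 (Monday) is already a business day.
Applying the 5-business-day extension: 5 business days after September 30, 2024 is October 7, 2024.
October 7, 2024 (Monday) is already a business day.
Final deadline: October 7, 2024.

October 7, 2024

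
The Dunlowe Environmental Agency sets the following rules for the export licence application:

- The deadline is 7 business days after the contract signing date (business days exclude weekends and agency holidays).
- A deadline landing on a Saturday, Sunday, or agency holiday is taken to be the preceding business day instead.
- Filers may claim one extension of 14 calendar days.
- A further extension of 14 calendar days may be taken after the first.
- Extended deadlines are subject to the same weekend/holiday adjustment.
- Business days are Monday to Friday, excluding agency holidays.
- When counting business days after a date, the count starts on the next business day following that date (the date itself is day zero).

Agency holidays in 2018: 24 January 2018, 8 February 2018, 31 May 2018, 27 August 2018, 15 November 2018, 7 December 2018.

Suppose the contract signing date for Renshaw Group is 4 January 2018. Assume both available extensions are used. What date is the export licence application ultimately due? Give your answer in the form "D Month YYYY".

12 February 2018

Starting the day after 4 January 2018 and counting 7 business days lands on 15 January 2018.
Since 15 January 2018 is a Monday and not a holiday, the date is unchanged.
The 14-calendar-day extension moves the deadline from 15 January 2018 to 29 January 2018.
29 January 2018 is a Monday and not a listed holiday, so it stands.
With the 14-day extension, 29 January 2018 becomes 12 February 2018.
Since 12 February 2018 is a Monday and not a holiday, the date is unchanged.
The final due date is 12 February 2018.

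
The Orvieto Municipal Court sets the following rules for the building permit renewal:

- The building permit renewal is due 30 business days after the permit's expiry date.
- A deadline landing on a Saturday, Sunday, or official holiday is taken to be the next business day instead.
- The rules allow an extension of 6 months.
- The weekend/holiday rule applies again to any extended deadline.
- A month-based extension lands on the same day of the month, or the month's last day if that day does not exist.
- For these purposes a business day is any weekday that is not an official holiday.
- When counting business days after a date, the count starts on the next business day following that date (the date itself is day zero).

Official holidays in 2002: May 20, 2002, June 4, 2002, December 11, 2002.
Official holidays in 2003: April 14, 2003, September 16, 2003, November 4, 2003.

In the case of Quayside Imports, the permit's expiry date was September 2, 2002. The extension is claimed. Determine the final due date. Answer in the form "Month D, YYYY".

April 15, 2003

Starting the day after September 2, 2002 and counting 30 business days lands on October 14, 2002.
October 14, 2002 (Monday) is already a business day.
Add 6 months to October 14, 2002: April 14, 2003.
April 14, 2003 falls on a listed holiday. Rolling to the next business day gives April 15, 2003, a Tuesday.
So the filing is due April 15, 2003.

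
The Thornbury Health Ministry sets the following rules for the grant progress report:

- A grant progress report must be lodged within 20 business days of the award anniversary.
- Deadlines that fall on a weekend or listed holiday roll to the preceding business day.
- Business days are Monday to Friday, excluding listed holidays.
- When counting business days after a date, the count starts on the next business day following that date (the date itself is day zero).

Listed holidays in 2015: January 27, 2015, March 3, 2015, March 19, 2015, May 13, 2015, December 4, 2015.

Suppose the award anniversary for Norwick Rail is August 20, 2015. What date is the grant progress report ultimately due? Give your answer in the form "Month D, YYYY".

September 17, 2015

Counting 20 business days after August 20, 2015 (skipping weekends and listed holidays) reaches September 17, 2015.
Since September 17, 2015 is a Thursday and not a holiday, the date is unchanged.
So the filing is due September 17, 2015.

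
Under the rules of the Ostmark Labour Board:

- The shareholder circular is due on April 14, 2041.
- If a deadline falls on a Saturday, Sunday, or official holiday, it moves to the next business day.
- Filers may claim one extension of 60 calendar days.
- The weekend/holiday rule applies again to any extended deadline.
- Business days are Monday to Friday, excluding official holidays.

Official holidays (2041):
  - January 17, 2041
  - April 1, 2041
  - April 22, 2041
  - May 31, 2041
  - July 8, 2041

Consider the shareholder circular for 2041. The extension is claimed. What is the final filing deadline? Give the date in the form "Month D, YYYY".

The stated deadline is April 14, 2041.
April 14, 2041 falls on a Sunday. Rolling to the next business day gives April 15, 2041, a Monday.
With the 60-day extension, April 15, 2041 becomes June 14, 2041.
June 14, 2041 (Friday) is already a business day.
Final deadline: June 14, 2041.

June 14, 2041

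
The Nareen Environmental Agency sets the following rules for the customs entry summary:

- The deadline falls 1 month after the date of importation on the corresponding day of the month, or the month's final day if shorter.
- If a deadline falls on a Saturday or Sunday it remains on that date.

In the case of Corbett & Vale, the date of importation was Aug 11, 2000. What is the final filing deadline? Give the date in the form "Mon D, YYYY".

1 month after Aug 11, 2000, on the same day of the month, is Sep 11, 2000.
No adjustment is made for weekends or holidays, so Sep 11, 2000 stands.
The final due date is Sep 11, 2000.

Sep 11, 2000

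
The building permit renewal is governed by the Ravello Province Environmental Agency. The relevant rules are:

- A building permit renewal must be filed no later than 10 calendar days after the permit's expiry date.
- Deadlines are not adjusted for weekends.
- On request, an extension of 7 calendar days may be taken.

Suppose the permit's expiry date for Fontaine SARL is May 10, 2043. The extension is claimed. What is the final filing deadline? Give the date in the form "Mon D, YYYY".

From May 10, 2043, 10 calendar days later is May 20, 2043.
May 20, 2043 is a Wednesday; no weekend or holiday adjustment applies.
Add the 7 calendar-day extension to May 20, 2043: May 27, 2043.
May 27, 2043 falls on a Wednesday. The rules make no weekend/holiday allowance, so it remains May 27, 2043.
So the filing is due May 27, 2043.

May 27, 2043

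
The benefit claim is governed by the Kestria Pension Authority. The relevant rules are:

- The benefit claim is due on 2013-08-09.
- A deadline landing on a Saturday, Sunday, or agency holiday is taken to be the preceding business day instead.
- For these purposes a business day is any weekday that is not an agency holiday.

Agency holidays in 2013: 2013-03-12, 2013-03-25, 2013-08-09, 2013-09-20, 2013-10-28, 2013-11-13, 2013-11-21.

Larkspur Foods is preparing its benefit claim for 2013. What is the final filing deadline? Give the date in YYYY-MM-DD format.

The statutory due date is 2013-08-09.
2013-08-09 falls on a listed holiday. Rolling to the preceding business day gives 2013-08-08, a Thursday.
Final deadline: 2013-08-08.

2013-08-08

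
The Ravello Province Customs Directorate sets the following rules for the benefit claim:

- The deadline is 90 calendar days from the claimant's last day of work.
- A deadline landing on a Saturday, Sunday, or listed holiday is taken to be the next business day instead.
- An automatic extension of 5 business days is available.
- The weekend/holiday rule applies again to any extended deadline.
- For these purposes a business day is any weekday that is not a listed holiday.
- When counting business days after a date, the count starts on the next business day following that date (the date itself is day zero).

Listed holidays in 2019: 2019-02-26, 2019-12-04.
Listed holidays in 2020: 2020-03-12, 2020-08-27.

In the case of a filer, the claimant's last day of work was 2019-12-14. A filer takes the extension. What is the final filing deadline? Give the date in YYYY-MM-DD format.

2020-03-20

90 calendar days after 2019-12-14 is 2020-03-13.
2020-03-13 is a Friday and not a listed holiday, so it stands.
The 5-business-day extension runs from 2020-03-13 to 2020-03-20.
2020-03-20 (Friday) is already a business day.
Deadline: 2020-03-20.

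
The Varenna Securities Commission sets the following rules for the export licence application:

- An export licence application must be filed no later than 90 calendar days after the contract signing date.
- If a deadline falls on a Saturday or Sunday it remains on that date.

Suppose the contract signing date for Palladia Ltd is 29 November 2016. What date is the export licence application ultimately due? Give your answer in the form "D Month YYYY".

Adding 90 calendar days to 29 November 2016 gives 27 February 2017.
No adjustment is made for weekends or holidays, so 27 February 2017 stands.
Final deadline: 27 February 2017.

27 February 2017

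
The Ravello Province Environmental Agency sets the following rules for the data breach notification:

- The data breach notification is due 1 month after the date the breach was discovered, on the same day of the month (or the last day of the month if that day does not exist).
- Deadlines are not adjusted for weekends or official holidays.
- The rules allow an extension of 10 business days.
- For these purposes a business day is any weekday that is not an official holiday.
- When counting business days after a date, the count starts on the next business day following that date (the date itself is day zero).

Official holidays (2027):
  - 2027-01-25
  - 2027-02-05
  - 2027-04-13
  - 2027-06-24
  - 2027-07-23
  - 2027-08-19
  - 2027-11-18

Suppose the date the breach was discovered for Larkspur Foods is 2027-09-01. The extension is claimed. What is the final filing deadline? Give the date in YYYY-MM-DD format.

2027-10-15

1 month after 2027-09-01, on the same day of the month, is 2027-10-01.
2027-10-01 is a Friday; no weekend or holiday adjustment applies.
Applying the 10-business-day extension: 10 business days after 2027-10-01 is 2027-10-15.
2027-10-15 is a Friday; no weekend or holiday adjustment applies.
Final deadline: 2027-10-15.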